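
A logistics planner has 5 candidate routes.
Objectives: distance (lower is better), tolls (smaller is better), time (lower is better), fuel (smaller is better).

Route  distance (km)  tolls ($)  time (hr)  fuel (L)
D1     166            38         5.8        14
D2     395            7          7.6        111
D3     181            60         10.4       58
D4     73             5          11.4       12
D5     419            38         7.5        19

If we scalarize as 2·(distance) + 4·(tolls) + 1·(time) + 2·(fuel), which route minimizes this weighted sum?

D4

D1: 2·166 + 4·38 + 1·5.8 + 2·14 = 517.8
D2: 2·395 + 4·7 + 1·7.6 + 2·111 = 1047.6
D3: 2·181 + 4·60 + 1·10.4 + 2·58 = 728.4
D4: 2·73 + 4·5 + 1·11.4 + 2·12 = 201.4
D5: 2·419 + 4·38 + 1·7.5 + 2·19 = 1035.5
Lowest: D4 at 201.4.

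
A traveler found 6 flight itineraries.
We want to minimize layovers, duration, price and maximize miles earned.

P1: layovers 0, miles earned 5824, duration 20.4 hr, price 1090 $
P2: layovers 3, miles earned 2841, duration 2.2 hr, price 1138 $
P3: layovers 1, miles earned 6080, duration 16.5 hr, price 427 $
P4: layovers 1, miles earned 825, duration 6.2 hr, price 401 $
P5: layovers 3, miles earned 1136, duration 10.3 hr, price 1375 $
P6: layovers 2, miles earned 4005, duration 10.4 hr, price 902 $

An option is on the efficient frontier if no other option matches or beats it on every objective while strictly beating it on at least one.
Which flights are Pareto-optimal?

P1: not dominated (best layovers).
P2: not dominated (best duration).
P3: not dominated (best miles earned).
P4: not dominated (best price).
P5: dominated by P2 (layovers 3≤3, miles earned 2841≥1136, duration 2.2≤10.3, price 1138≤1375).
P6: not dominated.

P1, P2, P3, P4, P6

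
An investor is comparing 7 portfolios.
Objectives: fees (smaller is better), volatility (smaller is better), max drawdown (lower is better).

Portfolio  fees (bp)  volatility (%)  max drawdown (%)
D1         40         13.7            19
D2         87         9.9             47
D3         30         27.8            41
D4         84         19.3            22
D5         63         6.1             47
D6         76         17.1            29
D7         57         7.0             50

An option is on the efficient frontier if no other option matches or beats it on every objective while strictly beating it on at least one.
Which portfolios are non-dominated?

D1, D3, D5, D7

D1: not dominated (best max drawdown).
D2: dominated by D5 (fees 63≤87, volatility 6.1≤9.9, max drawdown 47≤47).
D3: not dominated (best fees).
D4: dominated by D1 (fees 40≤84, volatility 13.7≤19.3, max drawdown 19≤22).
D5: not dominated (best volatility).
D6: dominated by D1 (fees 40≤76, volatility 13.7≤17.1, max drawdown 19≤29).
D7: not dominated.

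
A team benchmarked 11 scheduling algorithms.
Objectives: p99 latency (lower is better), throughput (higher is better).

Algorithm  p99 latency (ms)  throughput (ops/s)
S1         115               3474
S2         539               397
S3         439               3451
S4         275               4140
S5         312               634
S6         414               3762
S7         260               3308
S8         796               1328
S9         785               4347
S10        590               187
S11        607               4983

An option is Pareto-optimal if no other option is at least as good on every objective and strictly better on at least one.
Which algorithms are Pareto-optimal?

S1, S4, S11

S1: not dominated (best p99 latency).
S2: dominated by S1 (p99 latency 115≤539, throughput 3474≥397).
S3: dominated by S1 (p99 latency 115≤439, throughput 3474≥3451).
S4: not dominated.
S5: dominated by S1 (p99 latency 115≤312, throughput 3474≥634).
S6: dominated by S4 (p99 latency 275≤414, throughput 4140≥3762).
S7: dominated by S1 (p99 latency 115≤260, throughput 3474≥3308).
S8: dominated by S1 (p99 latency 115≤796, throughput 3474≥1328).
S9: dominated by S11 (p99 latency 607≤785, throughput 4983≥4347).
S10: dominated by S1 (p99 latency 115≤590, throughput 3474≥187).
S11: not dominated (best throughput).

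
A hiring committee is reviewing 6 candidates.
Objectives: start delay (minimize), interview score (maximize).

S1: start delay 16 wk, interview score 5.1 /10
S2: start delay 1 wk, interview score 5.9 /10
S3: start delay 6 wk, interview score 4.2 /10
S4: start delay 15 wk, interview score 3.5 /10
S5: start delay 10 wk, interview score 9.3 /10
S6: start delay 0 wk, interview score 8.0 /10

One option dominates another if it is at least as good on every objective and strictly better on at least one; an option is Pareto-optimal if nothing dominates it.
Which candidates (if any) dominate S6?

S1: worse on start delay (16 vs 0).
S2: worse on start delay (1 vs 0).
S3: worse on start delay (6 vs 0).
S4: worse on start delay (15 vs 0).
S5: worse on start delay (10 vs 0).
No option dominates S6.

none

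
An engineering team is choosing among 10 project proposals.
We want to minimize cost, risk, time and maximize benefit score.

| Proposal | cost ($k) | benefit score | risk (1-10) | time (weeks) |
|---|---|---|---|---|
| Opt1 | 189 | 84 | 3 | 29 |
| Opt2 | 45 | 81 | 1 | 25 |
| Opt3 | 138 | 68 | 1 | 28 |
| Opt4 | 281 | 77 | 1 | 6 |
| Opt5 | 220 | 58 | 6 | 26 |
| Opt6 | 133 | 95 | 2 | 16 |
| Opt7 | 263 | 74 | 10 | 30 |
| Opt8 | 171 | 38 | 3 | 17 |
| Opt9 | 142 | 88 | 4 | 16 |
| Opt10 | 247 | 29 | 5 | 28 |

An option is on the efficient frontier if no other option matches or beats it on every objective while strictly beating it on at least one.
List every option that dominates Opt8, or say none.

Opt6: cost 133≤171, benefit score 95≥38, risk 2≤3, time 16≤17 — dominates Opt8.
Others (Opt1, Opt2, Opt3, Opt4, Opt5, Opt7, Opt9, Opt10) are each worse than Opt8 on at least one objective.

Opt6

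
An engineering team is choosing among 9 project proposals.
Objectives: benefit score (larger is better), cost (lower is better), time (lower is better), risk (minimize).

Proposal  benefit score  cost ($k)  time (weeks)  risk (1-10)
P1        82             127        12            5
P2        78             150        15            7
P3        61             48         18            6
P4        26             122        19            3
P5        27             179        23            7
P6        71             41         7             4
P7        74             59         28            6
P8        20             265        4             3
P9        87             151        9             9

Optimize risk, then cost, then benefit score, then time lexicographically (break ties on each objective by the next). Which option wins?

First minimize risk: best is 3, kept {P4, P8}.
Then minimize cost: best is 122, kept {P4}.

P4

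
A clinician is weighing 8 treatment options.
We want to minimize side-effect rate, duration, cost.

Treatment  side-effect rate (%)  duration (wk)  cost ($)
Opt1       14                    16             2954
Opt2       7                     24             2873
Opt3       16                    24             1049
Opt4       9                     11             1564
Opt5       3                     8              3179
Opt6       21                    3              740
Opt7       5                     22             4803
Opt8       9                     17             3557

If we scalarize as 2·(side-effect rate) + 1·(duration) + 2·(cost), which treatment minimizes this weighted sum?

Opt6

Opt1: 2·14 + 1·16 + 2·2954 = 5952
Opt2: 2·7 + 1·24 + 2·2873 = 5784
Opt3: 2·16 + 1·24 + 2·1049 = 2154
Opt4: 2·9 + 1·11 + 2·1564 = 3157
Opt5: 2·3 + 1·8 + 2·3179 = 6372
Opt6: 2·21 + 1·3 + 2·740 = 1525
Opt7: 2·5 + 1·22 + 2·4803 = 9638
Opt8: 2·9 + 1·17 + 2·3557 = 7149
Lowest: Opt6 at 1525.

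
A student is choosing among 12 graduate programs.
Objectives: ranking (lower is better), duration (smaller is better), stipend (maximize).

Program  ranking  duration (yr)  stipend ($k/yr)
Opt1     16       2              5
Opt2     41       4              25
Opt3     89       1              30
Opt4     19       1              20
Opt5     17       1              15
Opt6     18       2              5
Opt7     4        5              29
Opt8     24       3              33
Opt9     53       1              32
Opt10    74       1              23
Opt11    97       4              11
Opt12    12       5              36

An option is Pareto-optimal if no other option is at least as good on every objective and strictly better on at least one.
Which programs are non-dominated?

Opt1: not dominated.
Opt2: dominated by Opt8 (ranking 24≤41, duration 3≤4, stipend 33≥25).
Opt3: dominated by Opt9 (ranking 53≤89, duration 1≤1, stipend 32≥30).
Opt4: not dominated.
Opt5: not dominated.
Opt6: dominated by Opt1 (ranking 16≤18, duration 2≤2, stipend 5≥5).
Opt7: not dominated (best ranking).
Opt8: not dominated.
Opt9: not dominated.
Opt10: dominated by Opt9 (ranking 53≤74, duration 1≤1, stipend 32≥23).
Opt11: dominated by Opt2 (ranking 41≤97, duration 4≤4, stipend 25≥11).
Opt12: not dominated (best stipend).

Opt1, Opt4, Opt5, Opt7, Opt8, Opt9, Opt12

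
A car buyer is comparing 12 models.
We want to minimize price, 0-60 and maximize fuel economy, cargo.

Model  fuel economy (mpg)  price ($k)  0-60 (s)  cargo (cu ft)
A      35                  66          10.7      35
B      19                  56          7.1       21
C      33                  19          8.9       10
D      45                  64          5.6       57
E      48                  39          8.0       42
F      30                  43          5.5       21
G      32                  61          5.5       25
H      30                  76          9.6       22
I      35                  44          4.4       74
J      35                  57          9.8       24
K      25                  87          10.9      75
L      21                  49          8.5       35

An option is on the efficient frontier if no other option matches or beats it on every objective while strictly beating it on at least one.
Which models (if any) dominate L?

E: fuel economy 48≥21, price 39≤49, 0-60 8.0≤8.5, cargo 42≥35 — dominates L.
I: fuel economy 35≥21, price 44≤49, 0-60 4.4≤8.5, cargo 74≥35 — dominates L.
Others (A, B, C, D, F, G, H, J, K) are each worse than L on at least one objective.

E, I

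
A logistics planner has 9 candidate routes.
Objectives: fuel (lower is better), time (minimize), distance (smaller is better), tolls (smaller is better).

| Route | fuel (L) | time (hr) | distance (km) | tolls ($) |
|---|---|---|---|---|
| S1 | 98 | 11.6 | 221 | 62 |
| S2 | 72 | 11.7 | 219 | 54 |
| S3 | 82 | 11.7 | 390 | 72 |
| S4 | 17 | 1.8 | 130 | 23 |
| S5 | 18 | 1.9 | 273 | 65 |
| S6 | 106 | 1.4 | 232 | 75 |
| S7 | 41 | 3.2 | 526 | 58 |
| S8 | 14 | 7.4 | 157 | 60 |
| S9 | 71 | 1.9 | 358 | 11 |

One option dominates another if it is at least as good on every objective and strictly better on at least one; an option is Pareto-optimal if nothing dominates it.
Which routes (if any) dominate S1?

S4, S8

S4: fuel 17≤98, time 1.8≤11.6, distance 130≤221, tolls 23≤62 — dominates S1.
S8: fuel 14≤98, time 7.4≤11.6, distance 157≤221, tolls 60≤62 — dominates S1.
Others (S2, S3, S5, S6, S7, S9) are each worse than S1 on at least one objective.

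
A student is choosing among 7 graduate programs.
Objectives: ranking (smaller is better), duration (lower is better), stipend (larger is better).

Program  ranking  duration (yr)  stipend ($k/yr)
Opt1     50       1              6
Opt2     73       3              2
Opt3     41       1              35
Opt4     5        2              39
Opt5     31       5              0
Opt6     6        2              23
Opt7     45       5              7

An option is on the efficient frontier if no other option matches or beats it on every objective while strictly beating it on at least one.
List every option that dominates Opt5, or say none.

Opt4, Opt6

Opt4: ranking 5≤31, duration 2≤5, stipend 39≥0 — dominates Opt5.
Opt6: ranking 6≤31, duration 2≤5, stipend 23≥0 — dominates Opt5.
Others (Opt1, Opt2, Opt3, Opt7) are each worse than Opt5 on at least one objective.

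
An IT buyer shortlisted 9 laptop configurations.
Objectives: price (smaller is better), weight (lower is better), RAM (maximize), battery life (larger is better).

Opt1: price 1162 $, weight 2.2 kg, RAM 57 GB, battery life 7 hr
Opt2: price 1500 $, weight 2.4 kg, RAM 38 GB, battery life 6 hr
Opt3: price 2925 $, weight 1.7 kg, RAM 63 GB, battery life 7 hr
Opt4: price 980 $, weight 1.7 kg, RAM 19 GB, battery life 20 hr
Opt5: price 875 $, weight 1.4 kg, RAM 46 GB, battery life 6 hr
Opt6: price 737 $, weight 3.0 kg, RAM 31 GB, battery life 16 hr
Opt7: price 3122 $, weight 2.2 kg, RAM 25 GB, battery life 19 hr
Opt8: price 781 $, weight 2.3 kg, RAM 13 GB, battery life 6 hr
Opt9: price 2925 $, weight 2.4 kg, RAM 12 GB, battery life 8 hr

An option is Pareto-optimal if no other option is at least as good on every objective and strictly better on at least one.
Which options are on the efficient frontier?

Opt1, Opt3, Opt4, Opt5, Opt6, Opt7, Opt8

Opt1: not dominated.
Opt2: dominated by Opt1 (price 1162≤1500, weight 2.2≤2.4, RAM 57≥38, battery life 7≥6).
Opt3: not dominated (best RAM).
Opt4: not dominated (best battery life).
Opt5: not dominated (best weight).
Opt6: not dominated (best price).
Opt7: not dominated.
Opt8: not dominated.
Opt9: dominated by Opt4 (price 980≤2925, weight 1.7≤2.4, RAM 19≥12, battery life 20≥8).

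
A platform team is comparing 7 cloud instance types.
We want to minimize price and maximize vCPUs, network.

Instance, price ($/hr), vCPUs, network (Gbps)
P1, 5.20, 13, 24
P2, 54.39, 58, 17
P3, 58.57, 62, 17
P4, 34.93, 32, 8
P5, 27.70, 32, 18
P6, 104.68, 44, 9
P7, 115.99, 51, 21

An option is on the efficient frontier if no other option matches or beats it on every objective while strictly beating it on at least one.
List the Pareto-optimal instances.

P1: not dominated (best price).
P2: not dominated.
P3: not dominated (best vCPUs).
P4: dominated by P5 (price 27.70≤34.93, vCPUs 32≥32, network 18≥8).
P5: not dominated.
P6: dominated by P2 (price 54.39≤104.68, vCPUs 58≥44, network 17≥9).
P7: not dominated.

P1, P2, P3, P5, P7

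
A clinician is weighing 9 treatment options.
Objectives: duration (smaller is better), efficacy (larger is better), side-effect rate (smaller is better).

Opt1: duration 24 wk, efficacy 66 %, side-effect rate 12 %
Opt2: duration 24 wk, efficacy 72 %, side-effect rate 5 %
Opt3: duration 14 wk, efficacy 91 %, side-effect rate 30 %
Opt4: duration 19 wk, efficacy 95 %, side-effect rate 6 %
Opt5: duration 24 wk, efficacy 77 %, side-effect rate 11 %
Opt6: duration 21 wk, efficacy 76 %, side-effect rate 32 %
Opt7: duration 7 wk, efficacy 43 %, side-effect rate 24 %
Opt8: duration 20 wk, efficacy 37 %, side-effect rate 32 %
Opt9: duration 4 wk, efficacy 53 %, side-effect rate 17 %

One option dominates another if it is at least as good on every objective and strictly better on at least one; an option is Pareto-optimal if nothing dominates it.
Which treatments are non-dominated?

Opt1: dominated by Opt2 (duration 24≤24, efficacy 72≥66, side-effect rate 5≤12).
Opt2: not dominated (best side-effect rate).
Opt3: not dominated.
Opt4: not dominated (best efficacy).
Opt5: dominated by Opt4 (duration 19≤24, efficacy 95≥77, side-effect rate 6≤11).
Opt6: dominated by Opt3 (duration 14≤21, efficacy 91≥76, side-effect rate 30≤32).
Opt7: dominated by Opt9 (duration 4≤7, efficacy 53≥43, side-effect rate 17≤24).
Opt8: dominated by Opt3 (duration 14≤20, efficacy 91≥37, side-effect rate 30≤32).
Opt9: not dominated (best duration).

Opt2, Opt3, Opt4, Opt9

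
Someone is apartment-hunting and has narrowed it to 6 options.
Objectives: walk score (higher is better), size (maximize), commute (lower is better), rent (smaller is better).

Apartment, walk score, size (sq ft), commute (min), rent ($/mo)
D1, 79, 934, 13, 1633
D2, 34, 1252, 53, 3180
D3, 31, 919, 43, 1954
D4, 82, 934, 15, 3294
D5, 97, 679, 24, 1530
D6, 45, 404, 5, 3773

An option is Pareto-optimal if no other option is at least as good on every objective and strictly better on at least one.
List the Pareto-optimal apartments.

D1: not dominated.
D2: not dominated (best size).
D3: dominated by D1 (walk score 79≥31, size 934≥919, commute 13≤43, rent 1633≤1954).
D4: not dominated.
D5: not dominated (best walk score).
D6: not dominated (best commute).

D1, D2, D4, D5, D6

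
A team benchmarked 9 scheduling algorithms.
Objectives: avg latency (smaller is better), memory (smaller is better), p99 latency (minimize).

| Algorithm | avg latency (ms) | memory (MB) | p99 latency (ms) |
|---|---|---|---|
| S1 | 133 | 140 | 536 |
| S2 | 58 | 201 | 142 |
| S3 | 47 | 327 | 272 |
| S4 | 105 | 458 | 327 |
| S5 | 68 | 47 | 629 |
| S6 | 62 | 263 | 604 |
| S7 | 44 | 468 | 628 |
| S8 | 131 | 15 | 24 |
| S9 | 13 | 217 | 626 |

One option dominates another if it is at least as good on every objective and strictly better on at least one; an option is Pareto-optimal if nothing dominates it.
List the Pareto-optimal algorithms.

S2, S3, S5, S8, S9

S1: dominated by S8 (avg latency 131≤133, memory 15≤140, p99 latency 24≤536).
S2: not dominated.
S3: not dominated.
S4: dominated by S2 (avg latency 58≤105, memory 201≤458, p99 latency 142≤327).
S5: not dominated.
S6: dominated by S2 (avg latency 58≤62, memory 201≤263, p99 latency 142≤604).
S7: dominated by S9 (avg latency 13≤44, memory 217≤468, p99 latency 626≤628).
S8: not dominated (best memory).
S9: not dominated (best avg latency).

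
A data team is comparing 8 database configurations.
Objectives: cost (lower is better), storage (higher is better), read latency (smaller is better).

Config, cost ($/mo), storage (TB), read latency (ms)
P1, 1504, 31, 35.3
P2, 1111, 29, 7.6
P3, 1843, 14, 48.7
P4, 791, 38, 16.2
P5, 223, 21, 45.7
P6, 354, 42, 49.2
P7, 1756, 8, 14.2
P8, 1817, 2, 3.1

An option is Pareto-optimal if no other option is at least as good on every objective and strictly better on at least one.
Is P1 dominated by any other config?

P4 vs P1: cost 791≤1504, storage 38≥31, read latency 16.2≤35.3 — P4 is at least as good on every objective and strictly better on at least one, so P4 dominates P1.

Yes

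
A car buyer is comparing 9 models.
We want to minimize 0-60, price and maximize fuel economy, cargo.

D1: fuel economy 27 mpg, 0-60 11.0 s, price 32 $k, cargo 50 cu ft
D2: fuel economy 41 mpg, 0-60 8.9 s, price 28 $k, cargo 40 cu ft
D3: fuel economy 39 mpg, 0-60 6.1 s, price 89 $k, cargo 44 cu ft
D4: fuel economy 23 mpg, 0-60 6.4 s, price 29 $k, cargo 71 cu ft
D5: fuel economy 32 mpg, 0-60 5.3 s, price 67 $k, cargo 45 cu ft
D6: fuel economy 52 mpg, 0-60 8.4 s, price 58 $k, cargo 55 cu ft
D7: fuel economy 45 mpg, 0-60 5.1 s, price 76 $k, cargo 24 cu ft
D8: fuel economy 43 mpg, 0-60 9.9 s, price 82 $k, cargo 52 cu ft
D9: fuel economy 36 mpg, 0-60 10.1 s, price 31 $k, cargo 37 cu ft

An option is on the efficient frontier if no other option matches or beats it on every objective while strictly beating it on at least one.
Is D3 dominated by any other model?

No

D1: worse on fuel economy (27 vs 39).
D2: worse on 0-60 (8.9 vs 6.1).
D4: worse on fuel economy (23 vs 39).
D5: worse on fuel economy (32 vs 39).
D6: worse on 0-60 (8.4 vs 6.1).
D7: worse on cargo (24 vs 44).
D8: worse on 0-60 (9.9 vs 6.1).
D9: worse on fuel economy (36 vs 39).
No option is at least as good as D3 on every objective and strictly better on one.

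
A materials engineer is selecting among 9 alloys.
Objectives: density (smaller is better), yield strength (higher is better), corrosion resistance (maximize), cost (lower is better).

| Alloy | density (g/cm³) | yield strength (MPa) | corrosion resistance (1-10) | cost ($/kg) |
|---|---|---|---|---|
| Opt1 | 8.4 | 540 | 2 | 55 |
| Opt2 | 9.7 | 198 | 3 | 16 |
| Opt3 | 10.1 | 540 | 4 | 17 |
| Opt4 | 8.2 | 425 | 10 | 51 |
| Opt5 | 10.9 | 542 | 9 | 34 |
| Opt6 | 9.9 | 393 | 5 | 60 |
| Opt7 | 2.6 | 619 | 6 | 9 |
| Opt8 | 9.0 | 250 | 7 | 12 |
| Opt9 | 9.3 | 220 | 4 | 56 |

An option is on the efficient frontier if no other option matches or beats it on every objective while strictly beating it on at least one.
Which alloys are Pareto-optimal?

Opt1: dominated by Opt7 (density 2.6≤8.4, yield strength 619≥540, corrosion resistance 6≥2, cost 9≤55).
Opt2: dominated by Opt7 (density 2.6≤9.7, yield strength 619≥198, corrosion resistance 6≥3, cost 9≤16).
Opt3: dominated by Opt7 (density 2.6≤10.1, yield strength 619≥540, corrosion resistance 6≥4, cost 9≤17).
Opt4: not dominated (best corrosion resistance).
Opt5: not dominated.
Opt6: dominated by Opt4 (density 8.2≤9.9, yield strength 425≥393, corrosion resistance 10≥5, cost 51≤60).
Opt7: not dominated (best density).
Opt8: not dominated.
Opt9: dominated by Opt4 (density 8.2≤9.3, yield strength 425≥220, corrosion resistance 10≥4, cost 51≤56).

Opt4, Opt5, Opt7, Opt8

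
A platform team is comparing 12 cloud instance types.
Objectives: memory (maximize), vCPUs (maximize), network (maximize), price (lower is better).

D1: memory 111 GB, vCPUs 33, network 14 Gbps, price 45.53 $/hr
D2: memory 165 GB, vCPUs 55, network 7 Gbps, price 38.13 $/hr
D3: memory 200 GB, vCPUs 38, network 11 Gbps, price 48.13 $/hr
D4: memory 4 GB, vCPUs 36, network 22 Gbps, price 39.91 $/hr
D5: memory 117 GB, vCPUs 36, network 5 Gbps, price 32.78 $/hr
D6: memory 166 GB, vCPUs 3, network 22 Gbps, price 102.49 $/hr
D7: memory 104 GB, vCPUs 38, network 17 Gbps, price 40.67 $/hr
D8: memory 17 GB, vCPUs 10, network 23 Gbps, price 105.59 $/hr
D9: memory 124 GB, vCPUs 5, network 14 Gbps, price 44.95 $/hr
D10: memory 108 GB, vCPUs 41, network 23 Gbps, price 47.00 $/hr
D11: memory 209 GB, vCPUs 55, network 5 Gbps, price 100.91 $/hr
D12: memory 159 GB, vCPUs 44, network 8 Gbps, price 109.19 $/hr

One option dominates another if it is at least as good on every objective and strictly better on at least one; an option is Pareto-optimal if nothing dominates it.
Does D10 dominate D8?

D10 vs D8: memory 108≥17, vCPUs 41≥10, network 23≥23, price 47.00≤105.59 — D10 is at least as good on every objective with at least one strict improvement.

Yes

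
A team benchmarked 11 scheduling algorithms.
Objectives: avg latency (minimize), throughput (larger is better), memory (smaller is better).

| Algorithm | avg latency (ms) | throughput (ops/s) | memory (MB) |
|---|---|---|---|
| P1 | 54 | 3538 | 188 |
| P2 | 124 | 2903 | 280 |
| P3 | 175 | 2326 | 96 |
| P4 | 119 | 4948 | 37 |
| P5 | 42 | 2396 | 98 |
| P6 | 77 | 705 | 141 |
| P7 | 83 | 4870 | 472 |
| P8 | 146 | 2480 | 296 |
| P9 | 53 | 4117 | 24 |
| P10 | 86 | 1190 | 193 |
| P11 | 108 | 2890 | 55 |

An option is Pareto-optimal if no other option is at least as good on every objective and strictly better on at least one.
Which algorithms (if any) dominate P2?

P1: avg latency 54≤124, throughput 3538≥2903, memory 188≤280 — dominates P2.
P4: avg latency 119≤124, throughput 4948≥2903, memory 37≤280 — dominates P2.
P9: avg latency 53≤124, throughput 4117≥2903, memory 24≤280 — dominates P2.
Others (P3, P5, P6, P7, P8, P10, P11) are each worse than P2 on at least one objective.

P1, P4, P9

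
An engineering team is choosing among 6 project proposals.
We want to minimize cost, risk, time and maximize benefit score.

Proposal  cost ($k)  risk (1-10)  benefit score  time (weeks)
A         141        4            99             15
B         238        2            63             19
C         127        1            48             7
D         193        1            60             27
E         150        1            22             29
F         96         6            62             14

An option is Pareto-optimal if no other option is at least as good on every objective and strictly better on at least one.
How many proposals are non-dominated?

A: not dominated (best benefit score).
B: not dominated.
C: not dominated (best time).
D: not dominated.
E: dominated by C (cost 127≤150, risk 1≤1, benefit score 48≥22, time 7≤29).
F: not dominated (best cost).
Pareto-optimal: A, B, C, D, F → 5.

5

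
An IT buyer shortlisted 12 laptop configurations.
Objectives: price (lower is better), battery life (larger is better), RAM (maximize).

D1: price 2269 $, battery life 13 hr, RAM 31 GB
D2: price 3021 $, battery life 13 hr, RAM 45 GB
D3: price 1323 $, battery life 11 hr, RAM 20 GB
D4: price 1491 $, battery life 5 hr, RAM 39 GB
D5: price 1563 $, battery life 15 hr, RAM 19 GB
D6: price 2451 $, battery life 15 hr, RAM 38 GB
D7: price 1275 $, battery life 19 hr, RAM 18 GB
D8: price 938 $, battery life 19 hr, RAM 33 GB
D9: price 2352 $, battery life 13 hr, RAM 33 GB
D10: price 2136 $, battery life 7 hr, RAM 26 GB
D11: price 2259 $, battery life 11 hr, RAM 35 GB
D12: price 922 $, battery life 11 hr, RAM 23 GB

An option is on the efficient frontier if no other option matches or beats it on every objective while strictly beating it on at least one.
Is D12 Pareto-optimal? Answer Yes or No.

Yes

D1: worse on price (2269 vs 922).
D2: worse on price (3021 vs 922).
D3: worse on price (1323 vs 922).
D4: worse on price (1491 vs 922).
D5: worse on price (1563 vs 922).
D6: worse on price (2451 vs 922).
D7: worse on price (1275 vs 922).
D8: worse on price (938 vs 922).
D9: worse on price (2352 vs 922).
D10: worse on price (2136 vs 922).
D11: worse on price (2259 vs 922).
No option is at least as good as D12 on every objective and strictly better on one.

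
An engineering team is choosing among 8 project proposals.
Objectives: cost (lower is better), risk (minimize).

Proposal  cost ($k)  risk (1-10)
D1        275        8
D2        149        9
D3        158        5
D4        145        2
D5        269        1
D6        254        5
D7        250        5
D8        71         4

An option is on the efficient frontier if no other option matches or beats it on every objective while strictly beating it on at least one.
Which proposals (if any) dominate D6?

D3: cost 158≤254, risk 5≤5 — dominates D6.
D4: cost 145≤254, risk 2≤5 — dominates D6.
D7: cost 250≤254, risk 5≤5 — dominates D6.
D8: cost 71≤254, risk 4≤5 — dominates D6.
Others (D1, D2, D5) are each worse than D6 on at least one objective.

D3, D4, D7, D8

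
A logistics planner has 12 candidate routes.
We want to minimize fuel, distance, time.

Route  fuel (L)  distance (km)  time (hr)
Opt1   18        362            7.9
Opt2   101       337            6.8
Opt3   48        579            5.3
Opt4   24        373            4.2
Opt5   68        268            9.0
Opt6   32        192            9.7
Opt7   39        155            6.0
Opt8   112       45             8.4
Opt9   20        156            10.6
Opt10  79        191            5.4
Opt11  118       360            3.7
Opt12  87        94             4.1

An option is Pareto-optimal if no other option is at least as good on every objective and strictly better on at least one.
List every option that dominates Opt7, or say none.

Opt1: worse on distance (362 vs 155).
Opt2: worse on fuel (101 vs 39).
Opt3: worse on fuel (48 vs 39).
Opt4: worse on distance (373 vs 155).
Opt5: worse on fuel (68 vs 39).
Opt6: worse on distance (192 vs 155).
Opt8: worse on fuel (112 vs 39).
Opt9: worse on distance (156 vs 155).
Opt10: worse on fuel (79 vs 39).
Opt11: worse on fuel (118 vs 39).
Opt12: worse on fuel (87 vs 39).
No option dominates Opt7.

none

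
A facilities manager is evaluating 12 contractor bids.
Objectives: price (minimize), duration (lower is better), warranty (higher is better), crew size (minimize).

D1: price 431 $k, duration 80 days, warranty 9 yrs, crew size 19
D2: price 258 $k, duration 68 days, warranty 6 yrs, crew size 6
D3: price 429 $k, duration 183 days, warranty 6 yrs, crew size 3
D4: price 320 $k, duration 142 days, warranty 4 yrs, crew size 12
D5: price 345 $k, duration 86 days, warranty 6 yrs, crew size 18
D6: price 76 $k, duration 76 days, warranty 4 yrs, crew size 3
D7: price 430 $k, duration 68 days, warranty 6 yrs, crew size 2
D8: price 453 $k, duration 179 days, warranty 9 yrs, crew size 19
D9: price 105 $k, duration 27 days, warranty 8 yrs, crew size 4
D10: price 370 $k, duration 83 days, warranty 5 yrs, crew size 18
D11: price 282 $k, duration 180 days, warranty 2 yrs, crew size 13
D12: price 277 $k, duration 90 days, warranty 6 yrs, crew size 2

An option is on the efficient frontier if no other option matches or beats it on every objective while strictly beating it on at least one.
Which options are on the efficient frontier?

D1: not dominated.
D2: dominated by D9 (price 105≤258, duration 27≤68, warranty 8≥6, crew size 4≤6).
D3: dominated by D12 (price 277≤429, duration 90≤183, warranty 6≥6, crew size 2≤3).
D4: dominated by D2 (price 258≤320, duration 68≤142, warranty 6≥4, crew size 6≤12).
D5: dominated by D2 (price 258≤345, duration 68≤86, warranty 6≥6, crew size 6≤18).
D6: not dominated (best price).
D7: not dominated.
D8: dominated by D1 (price 431≤453, duration 80≤179, warranty 9≥9, crew size 19≤19).
D9: not dominated (best duration).
D10: dominated by D2 (price 258≤370, duration 68≤83, warranty 6≥5, crew size 6≤18).
D11: dominated by D2 (price 258≤282, duration 68≤180, warranty 6≥2, crew size 6≤13).
D12: not dominated.

D1, D6, D7, D9, D12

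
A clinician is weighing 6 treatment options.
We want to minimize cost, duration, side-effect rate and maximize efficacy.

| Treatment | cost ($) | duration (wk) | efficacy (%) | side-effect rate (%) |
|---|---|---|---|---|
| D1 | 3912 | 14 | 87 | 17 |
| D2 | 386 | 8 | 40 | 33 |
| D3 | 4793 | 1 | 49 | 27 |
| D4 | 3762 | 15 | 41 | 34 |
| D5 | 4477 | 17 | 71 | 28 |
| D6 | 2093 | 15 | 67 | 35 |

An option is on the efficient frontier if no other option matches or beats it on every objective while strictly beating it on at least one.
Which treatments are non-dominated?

D1, D2, D3, D4, D6

D1: not dominated (best efficacy).
D2: not dominated (best cost).
D3: not dominated (best duration).
D4: not dominated.
D5: dominated by D1 (cost 3912≤4477, duration 14≤17, efficacy 87≥71, side-effect rate 17≤28).
D6: not dominated.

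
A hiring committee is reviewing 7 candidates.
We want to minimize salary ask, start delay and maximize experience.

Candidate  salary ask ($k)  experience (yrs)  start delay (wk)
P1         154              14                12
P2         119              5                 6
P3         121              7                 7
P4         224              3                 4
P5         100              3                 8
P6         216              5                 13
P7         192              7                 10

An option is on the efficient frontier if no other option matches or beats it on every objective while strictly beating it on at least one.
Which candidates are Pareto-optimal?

P1, P2, P3, P4, P5

P1: not dominated (best experience).
P2: not dominated.
P3: not dominated.
P4: not dominated (best start delay).
P5: not dominated (best salary ask).
P6: dominated by P1 (salary ask 154≤216, experience 14≥5, start delay 12≤13).
P7: dominated by P3 (salary ask 121≤192, experience 7≥7, start delay 7≤10).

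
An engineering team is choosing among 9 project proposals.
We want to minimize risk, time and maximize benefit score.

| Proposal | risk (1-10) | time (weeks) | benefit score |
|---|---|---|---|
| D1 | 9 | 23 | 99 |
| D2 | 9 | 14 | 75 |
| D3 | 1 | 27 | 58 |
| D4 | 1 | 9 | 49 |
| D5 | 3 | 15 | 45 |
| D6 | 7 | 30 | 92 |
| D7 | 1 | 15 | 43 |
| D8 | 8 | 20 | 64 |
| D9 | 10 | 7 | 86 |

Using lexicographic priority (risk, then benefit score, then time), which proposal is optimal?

First minimize risk: best is 1, kept {D3, D4, D7}.
Then maximize benefit score: best is 58, kept {D3}.

D3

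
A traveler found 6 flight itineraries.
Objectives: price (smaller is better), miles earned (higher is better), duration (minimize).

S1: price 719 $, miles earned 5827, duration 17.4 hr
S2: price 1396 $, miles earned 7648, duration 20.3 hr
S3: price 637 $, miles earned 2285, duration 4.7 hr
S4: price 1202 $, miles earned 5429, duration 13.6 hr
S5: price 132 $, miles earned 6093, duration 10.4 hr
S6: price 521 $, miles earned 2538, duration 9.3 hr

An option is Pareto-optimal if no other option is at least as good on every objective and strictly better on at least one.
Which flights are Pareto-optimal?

S2, S3, S5, S6

S1: dominated by S5 (price 132≤719, miles earned 6093≥5827, duration 10.4≤17.4).
S2: not dominated (best miles earned).
S3: not dominated (best duration).
S4: dominated by S5 (price 132≤1202, miles earned 6093≥5429, duration 10.4≤13.6).
S5: not dominated (best price).
S6: not dominated.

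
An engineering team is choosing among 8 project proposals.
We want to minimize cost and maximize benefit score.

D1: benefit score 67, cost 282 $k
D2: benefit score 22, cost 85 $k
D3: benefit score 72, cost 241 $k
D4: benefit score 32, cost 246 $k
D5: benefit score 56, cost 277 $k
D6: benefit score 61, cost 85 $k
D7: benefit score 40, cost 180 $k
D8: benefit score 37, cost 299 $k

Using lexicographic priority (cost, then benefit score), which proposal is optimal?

D6

First minimize cost: best is 85, kept {D2, D6}.
Then maximize benefit score: best is 61, kept {D6}.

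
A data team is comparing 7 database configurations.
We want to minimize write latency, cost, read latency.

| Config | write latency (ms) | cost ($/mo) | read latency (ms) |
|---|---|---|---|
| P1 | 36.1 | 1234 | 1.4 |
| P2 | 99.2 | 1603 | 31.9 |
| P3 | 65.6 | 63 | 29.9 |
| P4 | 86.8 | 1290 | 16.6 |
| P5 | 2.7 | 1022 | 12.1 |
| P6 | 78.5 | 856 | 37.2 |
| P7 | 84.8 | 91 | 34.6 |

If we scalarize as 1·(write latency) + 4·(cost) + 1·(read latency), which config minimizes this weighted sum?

P1: 1·36.1 + 4·1234 + 1·1.4 = 4973.5
P2: 1·99.2 + 4·1603 + 1·31.9 = 6543.1
P3: 1·65.6 + 4·63 + 1·29.9 = 347.5
P4: 1·86.8 + 4·1290 + 1·16.6 = 5263.4
P5: 1·2.7 + 4·1022 + 1·12.1 = 4102.8
P6: 1·78.5 + 4·856 + 1·37.2 = 3539.7
P7: 1·84.8 + 4·91 + 1·34.6 = 483.4
Lowest: P3 at 347.5.

P3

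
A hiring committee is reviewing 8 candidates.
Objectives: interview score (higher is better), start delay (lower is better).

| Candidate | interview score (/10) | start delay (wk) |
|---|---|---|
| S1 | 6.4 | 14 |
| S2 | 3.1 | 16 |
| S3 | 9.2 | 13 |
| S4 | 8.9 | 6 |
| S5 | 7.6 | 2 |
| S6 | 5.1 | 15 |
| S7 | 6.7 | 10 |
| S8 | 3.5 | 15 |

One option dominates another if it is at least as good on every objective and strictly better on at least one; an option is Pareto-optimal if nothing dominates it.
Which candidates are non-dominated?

S3, S4, S5

S1: dominated by S3 (interview score 9.2≥6.4, start delay 13≤14).
S2: dominated by S1 (interview score 6.4≥3.1, start delay 14≤16).
S3: not dominated (best interview score).
S4: not dominated.
S5: not dominated (best start delay).
S6: dominated by S1 (interview score 6.4≥5.1, start delay 14≤15).
S7: dominated by S4 (interview score 8.9≥6.7, start delay 6≤10).
S8: dominated by S1 (interview score 6.4≥3.5, start delay 14≤15).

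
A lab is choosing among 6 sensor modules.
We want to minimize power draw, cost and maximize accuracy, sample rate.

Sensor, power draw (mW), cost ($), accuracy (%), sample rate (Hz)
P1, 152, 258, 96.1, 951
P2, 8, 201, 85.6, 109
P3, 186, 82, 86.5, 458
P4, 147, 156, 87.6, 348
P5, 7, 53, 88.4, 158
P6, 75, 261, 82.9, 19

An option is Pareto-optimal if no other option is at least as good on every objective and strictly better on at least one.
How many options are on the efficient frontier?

P1: not dominated (best accuracy).
P2: dominated by P5 (power draw 7≤8, cost 53≤201, accuracy 88.4≥85.6, sample rate 158≥109).
P3: not dominated.
P4: not dominated.
P5: not dominated (best power draw).
P6: dominated by P2 (power draw 8≤75, cost 201≤261, accuracy 85.6≥82.9, sample rate 109≥19).
Pareto-optimal: P1, P3, P4, P5 → 4.

4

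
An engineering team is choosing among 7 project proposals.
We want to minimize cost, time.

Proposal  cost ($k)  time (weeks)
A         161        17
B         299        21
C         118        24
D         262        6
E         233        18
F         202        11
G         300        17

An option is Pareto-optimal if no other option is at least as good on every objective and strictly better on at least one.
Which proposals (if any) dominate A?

B: worse on cost (299 vs 161).
C: worse on time (24 vs 17).
D: worse on cost (262 vs 161).
E: worse on cost (233 vs 161).
F: worse on cost (202 vs 161).
G: worse on cost (300 vs 161).
No option dominates A.

none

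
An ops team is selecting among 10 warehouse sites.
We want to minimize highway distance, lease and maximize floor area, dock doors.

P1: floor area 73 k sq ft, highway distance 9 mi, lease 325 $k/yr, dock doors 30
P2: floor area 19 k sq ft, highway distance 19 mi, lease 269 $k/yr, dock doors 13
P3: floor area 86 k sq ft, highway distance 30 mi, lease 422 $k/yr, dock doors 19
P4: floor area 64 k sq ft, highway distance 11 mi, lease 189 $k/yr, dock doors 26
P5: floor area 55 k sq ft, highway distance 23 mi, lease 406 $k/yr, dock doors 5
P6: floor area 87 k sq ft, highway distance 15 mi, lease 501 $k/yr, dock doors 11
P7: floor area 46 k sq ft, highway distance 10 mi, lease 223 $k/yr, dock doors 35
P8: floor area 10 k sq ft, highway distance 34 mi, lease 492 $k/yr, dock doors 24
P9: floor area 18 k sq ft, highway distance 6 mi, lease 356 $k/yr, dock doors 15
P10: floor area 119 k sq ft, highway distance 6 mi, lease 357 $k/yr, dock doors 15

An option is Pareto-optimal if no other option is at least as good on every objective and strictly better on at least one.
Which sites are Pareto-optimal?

P1: not dominated.
P2: dominated by P4 (floor area 64≥19, highway distance 11≤19, lease 189≤269, dock doors 26≥13).
P3: not dominated.
P4: not dominated (best lease).
P5: dominated by P1 (floor area 73≥55, highway distance 9≤23, lease 325≤406, dock doors 30≥5).
P6: dominated by P10 (floor area 119≥87, highway distance 6≤15, lease 357≤501, dock doors 15≥11).
P7: not dominated (best dock doors).
P8: dominated by P1 (floor area 73≥10, highway distance 9≤34, lease 325≤492, dock doors 30≥24).
P9: not dominated.
P10: not dominated (best floor area).

P1, P3, P4, P7, P9, P10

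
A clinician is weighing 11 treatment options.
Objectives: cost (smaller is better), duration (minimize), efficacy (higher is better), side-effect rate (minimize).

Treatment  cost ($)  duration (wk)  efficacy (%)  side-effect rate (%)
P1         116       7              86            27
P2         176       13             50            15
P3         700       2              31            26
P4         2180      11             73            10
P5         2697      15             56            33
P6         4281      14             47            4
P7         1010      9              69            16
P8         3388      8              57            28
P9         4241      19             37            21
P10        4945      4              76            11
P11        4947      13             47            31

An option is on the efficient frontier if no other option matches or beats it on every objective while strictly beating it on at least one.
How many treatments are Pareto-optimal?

P1: not dominated (best cost).
P2: not dominated.
P3: not dominated (best duration).
P4: not dominated.
P5: dominated by P1 (cost 116≤2697, duration 7≤15, efficacy 86≥56, side-effect rate 27≤33).
P6: not dominated (best side-effect rate).
P7: not dominated.
P8: dominated by P1 (cost 116≤3388, duration 7≤8, efficacy 86≥57, side-effect rate 27≤28).
P9: dominated by P2 (cost 176≤4241, duration 13≤19, efficacy 50≥37, side-effect rate 15≤21).
P10: not dominated.
P11: dominated by P1 (cost 116≤4947, duration 7≤13, efficacy 86≥47, side-effect rate 27≤31).
Pareto-optimal: P1, P2, P3, P4, P6, P7, P10 → 7.

7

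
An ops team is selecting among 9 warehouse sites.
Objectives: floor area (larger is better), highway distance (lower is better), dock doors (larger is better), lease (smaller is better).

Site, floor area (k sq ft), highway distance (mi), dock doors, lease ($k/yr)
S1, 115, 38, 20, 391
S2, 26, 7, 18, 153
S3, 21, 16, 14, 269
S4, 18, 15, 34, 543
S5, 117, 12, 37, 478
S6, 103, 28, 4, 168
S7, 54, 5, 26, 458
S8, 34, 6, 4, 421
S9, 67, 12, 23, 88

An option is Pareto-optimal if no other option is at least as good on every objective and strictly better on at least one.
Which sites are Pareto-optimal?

S1, S2, S5, S6, S7, S8, S9

S1: not dominated.
S2: not dominated.
S3: dominated by S2 (floor area 26≥21, highway distance 7≤16, dock doors 18≥14, lease 153≤269).
S4: dominated by S5 (floor area 117≥18, highway distance 12≤15, dock doors 37≥34, lease 478≤543).
S5: not dominated (best floor area).
S6: not dominated.
S7: not dominated (best highway distance).
S8: not dominated.
S9: not dominated (best lease).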